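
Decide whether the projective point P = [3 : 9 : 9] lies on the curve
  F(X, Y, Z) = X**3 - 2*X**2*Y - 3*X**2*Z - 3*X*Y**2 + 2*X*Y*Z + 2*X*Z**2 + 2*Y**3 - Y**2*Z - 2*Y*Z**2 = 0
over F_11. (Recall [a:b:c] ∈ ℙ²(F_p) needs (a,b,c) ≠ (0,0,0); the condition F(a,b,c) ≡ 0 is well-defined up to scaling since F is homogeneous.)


F(3,9,9) ≡ 5 (mod 11); P is NOT on the curve.

Evaluate F(3, 9, 9) term-by-term (mod 11).
  X**3 ↦ 1·27·1·1 = 27
  -2*X**2*Y ↦ -2·9·9·1 = -162
  -3*X**2*Z ↦ -3·9·1·9 = -243
  -3*X*Y**2 ↦ -3·3·81·1 = -729
  2*X*Y*Z ↦ 2·3·9·9 = 486
  2*X*Z**2 ↦ 2·3·1·81 = 486
  2*Y**3 ↦ 2·1·729·1 = 1458
  -Y**2*Z ↦ -1·1·81·9 = -729
  -2*Y*Z**2 ↦ -2·1·9·81 = -1458
Sum: F(3, 9, 9) = (27) + (-162) + (-243) + (-729) + (486) + (486) + (1458) + (-729) + (-1458) = -864.
Reducing mod 11: -864 ≡ 5 (mod 11).
Since F(a, b, c) ≡ 5 ≠ 0 (mod 11), P does NOT lie on the curve.


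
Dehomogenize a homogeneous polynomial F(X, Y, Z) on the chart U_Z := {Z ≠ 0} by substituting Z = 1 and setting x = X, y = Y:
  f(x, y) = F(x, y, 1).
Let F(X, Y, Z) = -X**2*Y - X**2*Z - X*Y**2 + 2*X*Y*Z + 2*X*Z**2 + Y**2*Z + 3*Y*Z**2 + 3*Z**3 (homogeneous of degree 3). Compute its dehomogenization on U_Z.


f(x, y) = -x**2*y - x**2 - x*y**2 + 2*x*y + 2*x + y**2 + 3*y + 3

On U_Z we set Z = 1. Each monomial c·X^i·Y^j·Z^k in F becomes c·x^i·y^j·1^k = c·x^i·y^j.
Substituting Z = 1: F(X, Y, 1) = -x**2*y - x**2 - x*y**2 + 2*x*y + 2*x + y**2 + 3*y + 3.
Note: deg(f) ≤ deg(F) = 3; strict inequality happens when F is divisible by Z (lost terms).


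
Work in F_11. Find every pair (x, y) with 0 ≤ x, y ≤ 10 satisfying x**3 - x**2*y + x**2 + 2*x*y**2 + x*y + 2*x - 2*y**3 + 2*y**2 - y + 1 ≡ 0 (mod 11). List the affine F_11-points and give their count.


Affine F_11-points: {(0, 1), (0, 4), (0, 7), (2, 7), (3, 6), (4, 7), (7, 0), (7, 4), (9, 10), (10, 6)}; count = 10.

For each of the 121 pairs (x, y) ∈ F_11², evaluate f(x, y) mod 11. Record the zeros.
  x = 0: [0↦1, 1↦0, 2↦2, 3↦6, 4↦0, 5↦5, 6↦9, 7↦0, 8↦10, 9↦5, 10↦6]  zeros at y ∈ {1, 4, 7}
  x = 1: [0↦5, 1↦6, 2↦3, 3↦6, 4↦3, 5↦4, 6↦8, 7↦3, 8↦10, 9↦6, 10↦1]  zeros at y ∈ ∅
  x = 2: [0↦6, 1↦7, 2↦8, 3↦8, 4↦6, 5↦1, 6↦3, 7↦0, 8↦2, 9↦8, 10↦6]  zeros at y ∈ {7}
  x = 3: [0↦10, 1↦9, 2↦1, 3↦7, 4↦4, 5↦2, 6↦0, 7↦8, 8↦3, 9↦6, 10↦5]  zeros at y ∈ {6}
  x = 4: [0↦1, 1↦7, 2↦10, 3↦9, 4↦3, 5↦2, 6↦5, 7↦0, 8↦8, 9↦6, 10↦4]  zeros at y ∈ {7}
  x = 5: [0↦7, 1↦7, 2↦8, 3↦9, 4↦9, 5↦7, 6↦2, 7↦4, 8↦1, 9↦3, 10↦9]  zeros at y ∈ ∅
  x = 6: [0↦1, 1↦4, 2↦1, 3↦2, 4↦6, 5↦1, 6↦8, 7↦4, 8↦10, 9↦3, 10↦4]  zeros at y ∈ ∅
  x = 7: [0↦0, 1↦4, 2↦6, 3↦5, 4↦0, 5↦1, 6↦7, 7↦6, 8↦8, 9↦1, 10↦6]  zeros at y ∈ {0, 4}
  x = 8: [0↦10, 1↦2, 2↦7, 3↦2, 4↦8, 5↦2, 6↦5, 7↦5, 8↦1, 9↦3, 10↦10]  zeros at y ∈ ∅
  x = 9: [0↦4, 1↦4, 2↦10, 3↦10, 4↦3, 5↦10, 6↦8, 7↦7, 8↦6, 9↦4, 10↦0]  zeros at y ∈ {10}
  x = 10: [0↦10, 1↦5, 2↦10, 3↦2, 4↦2, 5↦9, 6↦0, 7↦7, 8↦7, 9↦10, 10↦4]  zeros at y ∈ {6}
Collecting zeros: affine points = {(0, 1), (0, 4), (0, 7), (2, 7), (3, 6), (4, 7), (7, 0), (7, 4), (9, 10), (10, 6)}.
Total count |C(F_11)_aff| = 10.


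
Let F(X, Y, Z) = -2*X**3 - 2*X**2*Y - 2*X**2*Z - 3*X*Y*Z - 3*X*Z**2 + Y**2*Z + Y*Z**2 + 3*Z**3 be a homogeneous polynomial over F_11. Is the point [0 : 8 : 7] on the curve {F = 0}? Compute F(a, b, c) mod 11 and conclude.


F(0,8,7) ≡ 10 (mod 11); P is NOT on the curve.

Evaluate F(0, 8, 7) term-by-term (mod 11).
  -2*X**3 ↦ -2·0·1·1 = 0
  -2*X**2*Y ↦ -2·0·8·1 = 0
  -2*X**2*Z ↦ -2·0·1·7 = 0
  -3*X*Y*Z ↦ -3·0·8·7 = 0
  -3*X*Z**2 ↦ -3·0·1·49 = 0
  Y**2*Z ↦ 1·1·64·7 = 448
  Y*Z**2 ↦ 1·1·8·49 = 392
  3*Z**3 ↦ 3·1·1·343 = 1029
Sum: F(0, 8, 7) = (0) + (0) + (0) + (0) + (0) + (448) + (392) + (1029) = 1869.
Reducing mod 11: 1869 ≡ 10 (mod 11).
Since F(a, b, c) ≡ 10 ≠ 0 (mod 11), P does NOT lie on the curve.


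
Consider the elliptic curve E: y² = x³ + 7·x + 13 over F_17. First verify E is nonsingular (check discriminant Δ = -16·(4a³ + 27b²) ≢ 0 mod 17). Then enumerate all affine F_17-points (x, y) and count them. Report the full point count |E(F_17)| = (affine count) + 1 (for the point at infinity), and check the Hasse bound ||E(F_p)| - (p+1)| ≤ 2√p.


Affine points = {(0, 8), (0, 9), (1, 2), (1, 15), (2, 1), (2, 16), (6, 4), (6, 13), (14, 4), (14, 13), (15, 5), (15, 12)}; affine count = 12; |E(F_17)| = 13.

Discriminant check: Δ ∝ 4a³ + 27b² = 4·7³ + 27·13² = 4·343 + 27·169 ≡ 2 (mod 17). Nonzero ⇒ E is nonsingular.
For each x ∈ F_17, compute rhs = x³ + 7·x + 13 mod 17, then count y ∈ F_17 with y² ≡ rhs.
  x = 0: rhs = 13, matching y values: 8, 9 (2 points).
  x = 1: rhs = 4, matching y values: 2, 15 (2 points).
  x = 2: rhs = 1, matching y values: 1, 16 (2 points).
  x = 3: rhs = 10, matching y values: none (0 points).
  x = 4: rhs = 3, matching y values: none (0 points).
  x = 5: rhs = 3, matching y values: none (0 points).
  x = 6: rhs = 16, matching y values: 4, 13 (2 points).
  x = 7: rhs = 14, matching y values: none (0 points).
  x = 8: rhs = 3, matching y values: none (0 points).
  x = 9: rhs = 6, matching y values: none (0 points).
  x = 10: rhs = 12, matching y values: none (0 points).
  x = 11: rhs = 10, matching y values: none (0 points).
  x = 12: rhs = 6, matching y values: none (0 points).
  x = 13: rhs = 6, matching y values: none (0 points).
  x = 14: rhs = 16, matching y values: 4, 13 (2 points).
  x = 15: rhs = 8, matching y values: 5, 12 (2 points).
  x = 16: rhs = 5, matching y values: none (0 points).
Total affine count: 12.
Full point count |E(F_17)| = 12 + 1 = 13.
Hasse bound: |13 − (17+1)| = |-5| = 5 ≤ 2√17 ≈ 8.2462 ✓.


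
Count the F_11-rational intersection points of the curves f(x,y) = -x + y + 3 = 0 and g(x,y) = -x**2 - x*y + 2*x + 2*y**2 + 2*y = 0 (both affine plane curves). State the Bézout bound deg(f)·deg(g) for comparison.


Common zeros: {(9, 6)}; count = 1; Bézout bound = 2.

deg(f) = 1, deg(g) = 2, so Bézout bound = 2.
Scan x ∈ F_11. For each x, list the y ∈ F_11 with f(x, y) ≡ 0 and those with g(x, y) ≡ 0 (mod 11); the common zeros in that column are the intersection.
  x = 0: f ≡ 0 at y ∈ {8}; g ≡ 0 at y ∈ {0, 10}; common: ∅.
  x = 1: f ≡ 0 at y ∈ {9}; g ≡ 0 at y ∈ {2, 3}; common: ∅.
  x = 2: f ≡ 0 at y ∈ {10}; g ≡ 0 at y ∈ {0}; common: ∅.
  x = 3: f ≡ 0 at y ∈ {0}; g ≡ 0 at y ∈ {7, 10}; common: ∅.
  x = 4: f ≡ 0 at y ∈ {1}; g ≡ 0 at y ∈ ∅; common: ∅.
  x = 5: f ≡ 0 at y ∈ {2}; g ≡ 0 at y ∈ ∅; common: ∅.
  x = 6: f ≡ 0 at y ∈ {3}; g ≡ 0 at y ∈ ∅; common: ∅.
  x = 7: f ≡ 0 at y ∈ {4}; g ≡ 0 at y ∈ ∅; common: ∅.
  x = 8: f ≡ 0 at y ∈ {5}; g ≡ 0 at y ∈ ∅; common: ∅.
  x = 9: f ≡ 0 at y ∈ {6}; g ≡ 0 at y ∈ {3, 6}; common: {6}.
  x = 10: f ≡ 0 at y ∈ {7}; g ≡ 0 at y ∈ {2}; common: ∅.
Collecting: common zeros = {(9, 6)}, so the count is 1.
Comparison with the Bézout bound: 1 ≤ 2 = deg(f)·deg(g), as expected for curves with no common component (the affine F_11-count falls short of the bound because intersections may lie at infinity, over extension fields, or carry multiplicity).


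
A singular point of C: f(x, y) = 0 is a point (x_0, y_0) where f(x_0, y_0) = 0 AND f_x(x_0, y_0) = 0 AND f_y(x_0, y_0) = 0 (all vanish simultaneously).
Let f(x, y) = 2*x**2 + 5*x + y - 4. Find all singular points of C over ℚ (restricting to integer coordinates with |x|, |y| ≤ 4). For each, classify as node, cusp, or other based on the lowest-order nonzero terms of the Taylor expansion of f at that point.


No singular points in the scanned grid; C is smooth there.

Compute partial derivatives:
  f_x = 4*x + 5.
  f_y = 1.
f_y = 1 is a nonzero constant, so f_y never vanishes: no point (x, y) can satisfy f = f_x = f_y = 0. In particular no (x, y) ∈ {−4, ..., 4}² is singular; the curve is smooth.


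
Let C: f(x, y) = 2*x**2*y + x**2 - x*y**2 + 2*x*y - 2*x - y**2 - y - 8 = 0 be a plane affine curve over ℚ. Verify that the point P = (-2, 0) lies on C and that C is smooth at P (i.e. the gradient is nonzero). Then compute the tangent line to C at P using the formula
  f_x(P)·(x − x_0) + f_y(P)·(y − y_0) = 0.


Tangent line at P: -6*x + 3*y - 12 = 0.

Step 1: f(-2, 0) = 0, so P lies on C.
Step 2: partial derivatives
  f_x(x, y) = 4*x*y + 2*x - y**2 + 2*y - 2, f_y(x, y) = 2*x**2 - 2*x*y + 2*x - 2*y - 1.
  f_x(P) = -6, f_y(P) = 3 (gradient nonzero, so P is smooth).
Step 3: tangent line at P: -6·(x − -2) + 3·(y − 0) = 0.
Expanding: -6*x + 3*y - 12 = 0.


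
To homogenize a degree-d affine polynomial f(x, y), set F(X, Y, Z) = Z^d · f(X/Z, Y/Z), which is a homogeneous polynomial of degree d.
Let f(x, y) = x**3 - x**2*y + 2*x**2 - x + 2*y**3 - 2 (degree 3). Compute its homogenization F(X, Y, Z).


F(X, Y, Z) = X**3 - X**2*Y + 2*X**2*Z - X*Z**2 + 2*Y**3 - 2*Z**3

deg(f) = 3.
Substitute x = X/Z, y = Y/Z into f, then multiply by Z^3.
  monomial 1·x^3·y^0 ↦ 1·X^3·Y^0·Z^0.
  monomial -1·x^2·y^1 ↦ -1·X^2·Y^1·Z^0.
  monomial 2·x^2·y^0 ↦ 2·X^2·Y^0·Z^1.
  monomial -1·x^1·y^0 ↦ -1·X^1·Y^0·Z^2.
  monomial 2·x^0·y^3 ↦ 2·X^0·Y^3·Z^0.
  monomial -2·x^0·y^0 ↦ -2·X^0·Y^0·Z^3.
Collecting: F(X, Y, Z) = X**3 - X**2*Y + 2*X**2*Z - X*Z**2 + 2*Y**3 - 2*Z**3.


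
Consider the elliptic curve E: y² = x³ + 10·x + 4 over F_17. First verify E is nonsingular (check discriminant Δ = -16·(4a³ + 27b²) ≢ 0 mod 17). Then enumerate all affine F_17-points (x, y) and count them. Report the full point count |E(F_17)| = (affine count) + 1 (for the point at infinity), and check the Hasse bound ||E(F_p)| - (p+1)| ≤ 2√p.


Affine points = {(0, 2), (0, 15), (1, 7), (1, 10), (2, 7), (2, 10), (5, 3), (5, 14), (6, 5), (6, 12), (7, 3), (7, 14), (8, 1), (8, 16), (10, 4), (10, 13), (11, 0), (12, 4), (12, 13), (13, 6), (13, 11), (14, 7), (14, 10)}; affine count = 23; |E(F_17)| = 24.

Discriminant check: Δ ∝ 4a³ + 27b² = 4·10³ + 27·4² = 4·1000 + 27·16 ≡ 12 (mod 17). Nonzero ⇒ E is nonsingular.
For each x ∈ F_17, compute rhs = x³ + 10·x + 4 mod 17, then count y ∈ F_17 with y² ≡ rhs.
  x = 0: rhs = 4, matching y values: 2, 15 (2 points).
  x = 1: rhs = 15, matching y values: 7, 10 (2 points).
  x = 2: rhs = 15, matching y values: 7, 10 (2 points).
  x = 3: rhs = 10, matching y values: none (0 points).
  x = 4: rhs = 6, matching y values: none (0 points).
  x = 5: rhs = 9, matching y values: 3, 14 (2 points).
  x = 6: rhs = 8, matching y values: 5, 12 (2 points).
  x = 7: rhs = 9, matching y values: 3, 14 (2 points).
  x = 8: rhs = 1, matching y values: 1, 16 (2 points).
  x = 9: rhs = 7, matching y values: none (0 points).
  x = 10: rhs = 16, matching y values: 4, 13 (2 points).
  x = 11: rhs = 0, matching y values: 0 (1 points).
  x = 12: rhs = 16, matching y values: 4, 13 (2 points).
  x = 13: rhs = 2, matching y values: 6, 11 (2 points).
  x = 14: rhs = 15, matching y values: 7, 10 (2 points).
  x = 15: rhs = 10, matching y values: none (0 points).
  x = 16: rhs = 10, matching y values: none (0 points).
Total affine count: 23.
Full point count |E(F_17)| = 23 + 1 = 24.
Hasse bound: |24 − (17+1)| = |6| = 6 ≤ 2√17 ≈ 8.2462 ✓.


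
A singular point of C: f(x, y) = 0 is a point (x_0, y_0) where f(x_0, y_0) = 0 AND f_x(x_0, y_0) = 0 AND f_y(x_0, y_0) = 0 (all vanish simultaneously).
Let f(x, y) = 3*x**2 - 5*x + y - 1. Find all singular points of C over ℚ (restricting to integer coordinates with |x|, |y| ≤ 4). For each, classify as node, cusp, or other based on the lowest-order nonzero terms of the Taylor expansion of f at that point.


No singular points in the scanned grid; C is smooth there.

Compute partial derivatives:
  f_x = 6*x - 5.
  f_y = 1.
f_y = 1 is a nonzero constant, so f_y never vanishes: no point (x, y) can satisfy f = f_x = f_y = 0. In particular no (x, y) ∈ {−4, ..., 4}² is singular; the curve is smooth.


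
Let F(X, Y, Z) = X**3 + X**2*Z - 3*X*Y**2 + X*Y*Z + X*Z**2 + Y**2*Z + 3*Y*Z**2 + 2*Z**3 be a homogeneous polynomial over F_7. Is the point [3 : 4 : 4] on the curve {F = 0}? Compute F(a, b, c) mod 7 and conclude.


F(3,4,4) ≡ 0 (mod 7); P is on the curve.

Evaluate F(3, 4, 4) term-by-term (mod 7).
  X**3 ↦ 1·27·1·1 = 27
  X**2*Z ↦ 1·9·1·4 = 36
  -3*X*Y**2 ↦ -3·3·16·1 = -144
  X*Y*Z ↦ 1·3·4·4 = 48
  X*Z**2 ↦ 1·3·1·16 = 48
  Y**2*Z ↦ 1·1·16·4 = 64
  3*Y*Z**2 ↦ 3·1·4·16 = 192
  2*Z**3 ↦ 2·1·1·64 = 128
Sum: F(3, 4, 4) = (27) + (36) + (-144) + (48) + (48) + (64) + (192) + (128) = 399.
Reducing mod 7: 399 ≡ 0 (mod 7).
Since F(a, b, c) ≡ 0 (mod 7), P lies on the curve.


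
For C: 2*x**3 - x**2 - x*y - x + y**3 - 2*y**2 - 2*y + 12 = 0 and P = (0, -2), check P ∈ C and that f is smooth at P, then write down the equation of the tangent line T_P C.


Tangent line at P: x + 18*y + 36 = 0.

Step 1: f(0, -2) = 0, so P lies on C.
Step 2: partial derivatives
  f_x(x, y) = 6*x**2 - 2*x - y - 1, f_y(x, y) = -x + 3*y**2 - 4*y - 2.
  f_x(P) = 1, f_y(P) = 18 (gradient nonzero, so P is smooth).
Step 3: tangent line at P: 1·(x − 0) + 18·(y − -2) = 0.
Expanding: x + 18*y + 36 = 0.


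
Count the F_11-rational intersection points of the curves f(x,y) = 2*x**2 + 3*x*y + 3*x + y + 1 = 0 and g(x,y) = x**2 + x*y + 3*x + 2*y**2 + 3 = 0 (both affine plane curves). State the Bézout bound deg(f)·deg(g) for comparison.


Common zeros: ∅; count = 0; Bézout bound = 4.

deg(f) = 2, deg(g) = 2, so Bézout bound = 4.
Scan x ∈ F_11. For each x, list the y ∈ F_11 with f(x, y) ≡ 0 and those with g(x, y) ≡ 0 (mod 11); the common zeros in that column are the intersection.
  x = 0: f ≡ 0 at y ∈ {10}; g ≡ 0 at y ∈ {2, 9}; common: ∅.
  x = 1: f ≡ 0 at y ∈ {4}; g ≡ 0 at y ∈ {8}; common: ∅.
  x = 2: f ≡ 0 at y ∈ {1}; g ≡ 0 at y ∈ ∅; common: ∅.
  x = 3: f ≡ 0 at y ∈ {6}; g ≡ 0 at y ∈ ∅; common: ∅.
  x = 4: f ≡ 0 at y ∈ {5}; g ≡ 0 at y ∈ ∅; common: ∅.
  x = 5: f ≡ 0 at y ∈ {0}; g ≡ 0 at y ∈ {7}; common: ∅.
  x = 6: f ≡ 0 at y ∈ {1}; g ≡ 0 at y ∈ {2, 6}; common: ∅.
  x = 7: f ≡ 0 at y ∈ ∅; g ≡ 0 at y ∈ {6, 7}; common: ∅.
  x = 8: f ≡ 0 at y ∈ {4}; g ≡ 0 at y ∈ ∅; common: ∅.
  x = 9: f ≡ 0 at y ∈ {5}; g ≡ 0 at y ∈ ∅; common: ∅.
  x = 10: f ≡ 0 at y ∈ {0}; g ≡ 0 at y ∈ {8, 9}; common: ∅.
Collecting: common zeros = ∅, so the count is 0.
Comparison with the Bézout bound: 0 ≤ 4 = deg(f)·deg(g), as expected for curves with no common component (the affine F_11-count falls short of the bound because intersections may lie at infinity, over extension fields, or carry multiplicity).


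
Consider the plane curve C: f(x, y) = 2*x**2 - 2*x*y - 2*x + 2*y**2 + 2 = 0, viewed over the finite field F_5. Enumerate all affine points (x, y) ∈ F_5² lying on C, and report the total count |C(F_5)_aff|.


Affine F_5-points: {(0, 2), (0, 3), (3, 1), (3, 2), (4, 1), (4, 3)}; count = 6.

For each of the 25 pairs (x, y) ∈ F_5², evaluate f(x, y) mod 5. Record the zeros.
  x = 0: [0↦2, 1↦4, 2↦0, 3↦0, 4↦4]  zeros at y ∈ {2, 3}
  x = 1: [0↦2, 1↦2, 2↦1, 3↦4, 4↦1]  zeros at y ∈ ∅
  x = 2: [0↦1, 1↦4, 2↦1, 3↦2, 4↦2]  zeros at y ∈ ∅
  x = 3: [0↦4, 1↦0, 2↦0, 3↦4, 4↦2]  zeros at y ∈ {1, 2}
  x = 4: [0↦1, 1↦0, 2↦3, 3↦0, 4↦1]  zeros at y ∈ {1, 3}
Collecting zeros: affine points = {(0, 2), (0, 3), (3, 1), (3, 2), (4, 1), (4, 3)}.
Total count |C(F_5)_aff| = 6.


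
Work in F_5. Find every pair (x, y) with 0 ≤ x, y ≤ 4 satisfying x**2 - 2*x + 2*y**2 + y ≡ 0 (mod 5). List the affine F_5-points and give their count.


Affine F_5-points: {(0, 0), (0, 2), (1, 3), (1, 4), (2, 0), (2, 2)}; count = 6.

For each of the 25 pairs (x, y) ∈ F_5², evaluate f(x, y) mod 5. Record the zeros.
  x = 0: [0↦0, 1↦3, 2↦0, 3↦1, 4↦1]  zeros at y ∈ {0, 2}
  x = 1: [0↦4, 1↦2, 2↦4, 3↦0, 4↦0]  zeros at y ∈ {3, 4}
  x = 2: [0↦0, 1↦3, 2↦0, 3↦1, 4↦1]  zeros at y ∈ {0, 2}
  x = 3: [0↦3, 1↦1, 2↦3, 3↦4, 4↦4]  zeros at y ∈ ∅
  x = 4: [0↦3, 1↦1, 2↦3, 3↦4, 4↦4]  zeros at y ∈ ∅
Collecting zeros: affine points = {(0, 0), (0, 2), (1, 3), (1, 4), (2, 0), (2, 2)}.
Total count |C(F_5)_aff| = 6.


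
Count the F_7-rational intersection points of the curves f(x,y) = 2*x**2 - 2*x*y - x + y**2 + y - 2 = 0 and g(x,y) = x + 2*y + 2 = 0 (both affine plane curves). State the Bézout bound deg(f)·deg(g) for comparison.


Common zeros: {(2, 5), (4, 4)}; count = 2; Bézout bound = 2.

deg(f) = 2, deg(g) = 1, so Bézout bound = 2.
Scan x ∈ F_7. For each x, list the y ∈ F_7 with f(x, y) ≡ 0 and those with g(x, y) ≡ 0 (mod 7); the common zeros in that column are the intersection.
  x = 0: f ≡ 0 at y ∈ {1, 5}; g ≡ 0 at y ∈ {6}; common: ∅.
  x = 1: f ≡ 0 at y ∈ ∅; g ≡ 0 at y ∈ {2}; common: ∅.
  x = 2: f ≡ 0 at y ∈ {5}; g ≡ 0 at y ∈ {5}; common: {5}.
  x = 3: f ≡ 0 at y ∈ {2, 3}; g ≡ 0 at y ∈ {1}; common: ∅.
  x = 4: f ≡ 0 at y ∈ {3, 4}; g ≡ 0 at y ∈ {4}; common: {4}.
  x = 5: f ≡ 0 at y ∈ {1}; g ≡ 0 at y ∈ {0}; common: ∅.
  x = 6: f ≡ 0 at y ∈ ∅; g ≡ 0 at y ∈ {3}; common: ∅.
Collecting: common zeros = {(2, 5), (4, 4)}, so the count is 2.
Comparison with the Bézout bound: 2 ≤ 2 = deg(f)·deg(g), as expected for curves with no common component (the bound is attained).


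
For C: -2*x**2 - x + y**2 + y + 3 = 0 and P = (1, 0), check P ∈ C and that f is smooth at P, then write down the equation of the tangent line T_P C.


Tangent line at P: -5*x + y + 5 = 0.

Step 1: f(1, 0) = 0, so P lies on C.
Step 2: partial derivatives
  f_x(x, y) = -4*x - 1, f_y(x, y) = 2*y + 1.
  f_x(P) = -5, f_y(P) = 1 (gradient nonzero, so P is smooth).
Step 3: tangent line at P: -5·(x − 1) + 1·(y − 0) = 0.
Expanding: -5*x + y + 5 = 0.


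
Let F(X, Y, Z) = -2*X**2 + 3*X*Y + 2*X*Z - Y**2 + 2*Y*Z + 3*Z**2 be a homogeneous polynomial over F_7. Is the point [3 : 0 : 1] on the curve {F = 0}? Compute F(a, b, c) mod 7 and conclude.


F(3,0,1) ≡ 5 (mod 7); P is NOT on the curve.

Evaluate F(3, 0, 1) term-by-term (mod 7).
  -2*X**2 ↦ -2·9·1·1 = -18
  3*X*Y ↦ 3·3·0·1 = 0
  2*X*Z ↦ 2·3·1·1 = 6
  -Y**2 ↦ -1·1·0·1 = 0
  2*Y*Z ↦ 2·1·0·1 = 0
  3*Z**2 ↦ 3·1·1·1 = 3
Sum: F(3, 0, 1) = (-18) + (0) + (6) + (0) + (0) + (3) = -9.
Reducing mod 7: -9 ≡ 5 (mod 7).
Since F(a, b, c) ≡ 5 ≠ 0 (mod 7), P does NOT lie on the curve.


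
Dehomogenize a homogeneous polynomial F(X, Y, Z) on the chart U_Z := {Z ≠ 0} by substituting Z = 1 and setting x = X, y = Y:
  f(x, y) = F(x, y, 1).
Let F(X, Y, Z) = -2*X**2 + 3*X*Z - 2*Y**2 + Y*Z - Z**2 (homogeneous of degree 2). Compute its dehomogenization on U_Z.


f(x, y) = -2*x**2 + 3*x - 2*y**2 + y - 1

On U_Z we set Z = 1. Each monomial c·X^i·Y^j·Z^k in F becomes c·x^i·y^j·1^k = c·x^i·y^j.
Substituting Z = 1: F(X, Y, 1) = -2*x**2 + 3*x - 2*y**2 + y - 1.
Note: deg(f) ≤ deg(F) = 2; strict inequality happens when F is divisible by Z (lost terms).


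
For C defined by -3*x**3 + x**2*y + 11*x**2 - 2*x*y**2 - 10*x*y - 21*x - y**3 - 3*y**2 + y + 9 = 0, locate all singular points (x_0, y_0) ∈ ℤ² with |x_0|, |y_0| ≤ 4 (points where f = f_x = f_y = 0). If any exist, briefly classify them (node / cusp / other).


Singular points: {(1, -2)}; classification: cusp.

Compute partial derivatives:
  f_x = -9*x**2 + 2*x*y + 22*x - 2*y**2 - 10*y - 21.
  f_y = x**2 - 4*x*y - 10*x - 3*y**2 - 6*y + 1.
Scan x_0 ∈ {−4, ..., 4}. For each x_0, f_y(x_0, y) is a polynomial in y; find its integer roots y ∈ {−4, ..., 4}, then test f_x and f at those candidates.
  x = -4: f_y(-4, y) = -3*y**2 + 10*y + 57; vanishes at y ∈ {-3}. (-4, -3): f_x = -217 ≠ 0.
  x = -3: f_y(-3, y) = -3*y**2 + 6*y + 40; no integer root y with |y| ≤ 4.
  x = -2: f_y(-2, y) = -3*y**2 + 2*y + 25; no integer root y with |y| ≤ 4.
  x = -1: f_y(-1, y) = -3*y**2 - 2*y + 12; no integer root y with |y| ≤ 4.
  x = 0: f_y(0, y) = -3*y**2 - 6*y + 1; no integer root y with |y| ≤ 4.
  x = 1: f_y(1, y) = -3*y**2 - 10*y - 8; vanishes at y ∈ {-2}. (1, -2): f_x = 0, f = 0 — SINGULAR.
  x = 2: f_y(2, y) = -3*y**2 - 14*y - 15; vanishes at y ∈ {-3}. (2, -3): f_x = -13 ≠ 0.
  x = 3: f_y(3, y) = -3*y**2 - 18*y - 20; no integer root y with |y| ≤ 4.
  x = 4: f_y(4, y) = -3*y**2 - 22*y - 23; no integer root y with |y| ≤ 4.
Only singular point on the grid: (1, -2).
Classify: substitute x = 1 + u, y = -2 + v and expand: f = -3*u**3 + u**2*v - 2*u*v**2 - v**3 + v**2.
No constant or linear terms (consistent with a singular point). Quadratic part: v**2. Cubic part: -3*u**3 + u**2*v - 2*u*v**2 - v**3.
The quadratic part v**2 is a perfect square, so there is a single (double) tangent line v = 0, i.e. y = -2. Restricting the cubic part to that line (v = 0) leaves -3*u**3 ≠ 0, so f is not divisible by v and the branch is v² ≈ 3*u**3 to lowest order — this is a cusp.
Classification: cusp.


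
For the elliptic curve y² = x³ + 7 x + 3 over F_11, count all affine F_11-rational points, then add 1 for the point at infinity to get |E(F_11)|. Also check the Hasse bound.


Affine points = {(0, 5), (0, 6), (1, 0), (2, 5), (2, 6), (5, 3), (5, 8), (9, 5), (9, 6)}; affine count = 9; |E(F_11)| = 10.

Discriminant check: Δ ∝ 4a³ + 27b² = 4·7³ + 27·3² = 4·343 + 27·9 ≡ 9 (mod 11). Nonzero ⇒ E is nonsingular.
For each x ∈ F_11, compute rhs = x³ + 7·x + 3 mod 11, then count y ∈ F_11 with y² ≡ rhs.
  x = 0: rhs = 3, matching y values: 5, 6 (2 points).
  x = 1: rhs = 0, matching y values: 0 (1 points).
  x = 2: rhs = 3, matching y values: 5, 6 (2 points).
  x = 3: rhs = 7, matching y values: none (0 points).
  x = 4: rhs = 7, matching y values: none (0 points).
  x = 5: rhs = 9, matching y values: 3, 8 (2 points).
  x = 6: rhs = 8, matching y values: none (0 points).
  x = 7: rhs = 10, matching y values: none (0 points).
  x = 8: rhs = 10, matching y values: none (0 points).
  x = 9: rhs = 3, matching y values: 5, 6 (2 points).
  x = 10: rhs = 6, matching y values: none (0 points).
Total affine count: 9.
Full point count |E(F_11)| = 9 + 1 = 10.
Hasse bound: |10 − (11+1)| = |-2| = 2 ≤ 2√11 ≈ 6.6332 ✓.


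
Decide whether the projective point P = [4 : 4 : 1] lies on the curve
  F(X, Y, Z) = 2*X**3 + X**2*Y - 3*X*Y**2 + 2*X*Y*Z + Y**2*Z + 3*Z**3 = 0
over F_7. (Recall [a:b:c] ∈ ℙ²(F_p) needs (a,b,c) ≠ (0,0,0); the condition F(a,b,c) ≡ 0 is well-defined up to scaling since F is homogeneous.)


F(4,4,1) ≡ 2 (mod 7); P is NOT on the curve.

Evaluate F(4, 4, 1) term-by-term (mod 7).
  2*X**3 ↦ 2·64·1·1 = 128
  X**2*Y ↦ 1·16·4·1 = 64
  -3*X*Y**2 ↦ -3·4·16·1 = -192
  2*X*Y*Z ↦ 2·4·4·1 = 32
  Y**2*Z ↦ 1·1·16·1 = 16
  3*Z**3 ↦ 3·1·1·1 = 3
Sum: F(4, 4, 1) = (128) + (64) + (-192) + (32) + (16) + (3) = 51.
Reducing mod 7: 51 ≡ 2 (mod 7).
Since F(a, b, c) ≡ 2 ≠ 0 (mod 7), P does NOT lie on the curve.


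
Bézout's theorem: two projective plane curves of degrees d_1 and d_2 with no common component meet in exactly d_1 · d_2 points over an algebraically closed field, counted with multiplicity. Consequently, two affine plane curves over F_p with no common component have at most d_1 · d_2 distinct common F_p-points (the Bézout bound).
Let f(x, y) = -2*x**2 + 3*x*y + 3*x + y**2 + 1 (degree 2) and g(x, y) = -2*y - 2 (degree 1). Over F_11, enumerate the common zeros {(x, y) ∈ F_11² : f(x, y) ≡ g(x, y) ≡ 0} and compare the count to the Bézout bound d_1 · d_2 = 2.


Common zeros: {(1, 10), (10, 10)}; count = 2; Bézout bound = 2.

deg(f) = 2, deg(g) = 1, so Bézout bound = 2.
Scan x ∈ F_11. For each x, list the y ∈ F_11 with f(x, y) ≡ 0 and those with g(x, y) ≡ 0 (mod 11); the common zeros in that column are the intersection.
  x = 0: f ≡ 0 at y ∈ ∅; g ≡ 0 at y ∈ {10}; common: ∅.
  x = 1: f ≡ 0 at y ∈ {9, 10}; g ≡ 0 at y ∈ {10}; common: {10}.
  x = 2: f ≡ 0 at y ∈ ∅; g ≡ 0 at y ∈ {10}; common: ∅.
  x = 3: f ≡ 0 at y ∈ {4, 9}; g ≡ 0 at y ∈ {10}; common: ∅.
  x = 4: f ≡ 0 at y ∈ {5}; g ≡ 0 at y ∈ {10}; common: ∅.
  x = 5: f ≡ 0 at y ∈ {2, 5}; g ≡ 0 at y ∈ {10}; common: ∅.
  x = 6: f ≡ 0 at y ∈ ∅; g ≡ 0 at y ∈ {10}; common: ∅.
  x = 7: f ≡ 0 at y ∈ ∅; g ≡ 0 at y ∈ {10}; common: ∅.
  x = 8: f ≡ 0 at y ∈ {3, 6}; g ≡ 0 at y ∈ {10}; common: ∅.
  x = 9: f ≡ 0 at y ∈ {3}; g ≡ 0 at y ∈ {10}; common: ∅.
  x = 10: f ≡ 0 at y ∈ {4, 10}; g ≡ 0 at y ∈ {10}; common: {10}.
Collecting: common zeros = {(1, 10), (10, 10)}, so the count is 2.
Comparison with the Bézout bound: 2 ≤ 2 = deg(f)·deg(g), as expected for curves with no common component (the bound is attained).


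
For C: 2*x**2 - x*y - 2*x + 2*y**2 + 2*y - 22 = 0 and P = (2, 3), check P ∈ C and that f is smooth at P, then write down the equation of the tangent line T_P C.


Tangent line at P: 3*x + 12*y - 42 = 0.

Step 1: f(2, 3) = 0, so P lies on C.
Step 2: partial derivatives
  f_x(x, y) = 4*x - y - 2, f_y(x, y) = -x + 4*y + 2.
  f_x(P) = 3, f_y(P) = 12 (gradient nonzero, so P is smooth).
Step 3: tangent line at P: 3·(x − 2) + 12·(y − 3) = 0.
Expanding: 3*x + 12*y - 42 = 0.


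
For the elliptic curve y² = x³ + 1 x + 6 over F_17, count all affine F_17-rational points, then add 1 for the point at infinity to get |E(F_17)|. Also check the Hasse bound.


Affine points = {(1, 5), (1, 12), (2, 4), (2, 13), (3, 6), (3, 11), (5, 0), (7, 4), (7, 13), (8, 4), (8, 13), (9, 8), (9, 9), (10, 8), (10, 9), (15, 8), (15, 9), (16, 2), (16, 15)}; affine count = 19; |E(F_17)| = 20.

Discriminant check: Δ ∝ 4a³ + 27b² = 4·1³ + 27·6² = 4·1 + 27·36 ≡ 7 (mod 17). Nonzero ⇒ E is nonsingular.
For each x ∈ F_17, compute rhs = x³ + 1·x + 6 mod 17, then count y ∈ F_17 with y² ≡ rhs.
  x = 0: rhs = 6, matching y values: none (0 points).
  x = 1: rhs = 8, matching y values: 5, 12 (2 points).
  x = 2: rhs = 16, matching y values: 4, 13 (2 points).
  x = 3: rhs = 2, matching y values: 6, 11 (2 points).
  x = 4: rhs = 6, matching y values: none (0 points).
  x = 5: rhs = 0, matching y values: 0 (1 points).
  x = 6: rhs = 7, matching y values: none (0 points).
  x = 7: rhs = 16, matching y values: 4, 13 (2 points).
  x = 8: rhs = 16, matching y values: 4, 13 (2 points).
  x = 9: rhs = 13, matching y values: 8, 9 (2 points).
  x = 10: rhs = 13, matching y values: 8, 9 (2 points).
  x = 11: rhs = 5, matching y values: none (0 points).
  x = 12: rhs = 12, matching y values: none (0 points).
  x = 13: rhs = 6, matching y values: none (0 points).
  x = 14: rhs = 10, matching y values: none (0 points).
  x = 15: rhs = 13, matching y values: 8, 9 (2 points).
  x = 16: rhs = 4, matching y values: 2, 15 (2 points).
Total affine count: 19.
Full point count |E(F_17)| = 19 + 1 = 20.
Hasse bound: |20 − (17+1)| = |2| = 2 ≤ 2√17 ≈ 8.2462 ✓.


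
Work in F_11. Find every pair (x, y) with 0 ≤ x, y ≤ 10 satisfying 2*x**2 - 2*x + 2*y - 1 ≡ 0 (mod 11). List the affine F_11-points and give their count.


Affine F_11-points: {(0, 6), (1, 6), (2, 4), (3, 0), (4, 5), (5, 8), (6, 9), (7, 8), (8, 5), (9, 0), (10, 4)}; count = 11.

For each of the 121 pairs (x, y) ∈ F_11², evaluate f(x, y) mod 11. Record the zeros.
  x = 0: [0↦10, 1↦1, 2↦3, 3↦5, 4↦7, 5↦9, 6↦0, 7↦2, 8↦4, 9↦6, 10↦8]  zeros at y ∈ {6}
  x = 1: [0↦10, 1↦1, 2↦3, 3↦5, 4↦7, 5↦9, 6↦0, 7↦2, 8↦4, 9↦6, 10↦8]  zeros at y ∈ {6}
  x = 2: [0↦3, 1↦5, 2↦7, 3↦9, 4↦0, 5↦2, 6↦4, 7↦6, 8↦8, 9↦10, 10↦1]  zeros at y ∈ {4}
  x = 3: [0↦0, 1↦2, 2↦4, 3↦6, 4↦8, 5↦10, 6↦1, 7↦3, 8↦5, 9↦7, 10↦9]  zeros at y ∈ {0}
  x = 4: [0↦1, 1↦3, 2↦5, 3↦7, 4↦9, 5↦0, 6↦2, 7↦4, 8↦6, 9↦8, 10↦10]  zeros at y ∈ {5}
  x = 5: [0↦6, 1↦8, 2↦10, 3↦1, 4↦3, 5↦5, 6↦7, 7↦9, 8↦0, 9↦2, 10↦4]  zeros at y ∈ {8}
  x = 6: [0↦4, 1↦6, 2↦8, 3↦10, 4↦1, 5↦3, 6↦5, 7↦7, 8↦9, 9↦0, 10↦2]  zeros at y ∈ {9}
  x = 7: [0↦6, 1↦8, 2↦10, 3↦1, 4↦3, 5↦5, 6↦7, 7↦9, 8↦0, 9↦2, 10↦4]  zeros at y ∈ {8}
  x = 8: [0↦1, 1↦3, 2↦5, 3↦7, 4↦9, 5↦0, 6↦2, 7↦4, 8↦6, 9↦8, 10↦10]  zeros at y ∈ {5}
  x = 9: [0↦0, 1↦2, 2↦4, 3↦6, 4↦8, 5↦10, 6↦1, 7↦3, 8↦5, 9↦7, 10↦9]  zeros at y ∈ {0}
  x = 10: [0↦3, 1↦5, 2↦7, 3↦9, 4↦0, 5↦2, 6↦4, 7↦6, 8↦8, 9↦10, 10↦1]  zeros at y ∈ {4}
Collecting zeros: affine points = {(0, 6), (1, 6), (2, 4), (3, 0), (4, 5), (5, 8), (6, 9), (7, 8), (8, 5), (9, 0), (10, 4)}.
Total count |C(F_11)_aff| = 11.


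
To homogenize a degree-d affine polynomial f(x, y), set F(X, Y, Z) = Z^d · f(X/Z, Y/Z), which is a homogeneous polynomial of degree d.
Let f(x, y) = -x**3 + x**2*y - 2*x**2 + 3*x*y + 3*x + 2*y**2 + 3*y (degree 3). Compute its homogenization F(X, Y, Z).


F(X, Y, Z) = -X**3 + X**2*Y - 2*X**2*Z + 3*X*Y*Z + 3*X*Z**2 + 2*Y**2*Z + 3*Y*Z**2

deg(f) = 3.
Substitute x = X/Z, y = Y/Z into f, then multiply by Z^3.
  monomial -1·x^3·y^0 ↦ -1·X^3·Y^0·Z^0.
  monomial 1·x^2·y^1 ↦ 1·X^2·Y^1·Z^0.
  monomial -2·x^2·y^0 ↦ -2·X^2·Y^0·Z^1.
  monomial 3·x^1·y^1 ↦ 3·X^1·Y^1·Z^1.
  monomial 3·x^1·y^0 ↦ 3·X^1·Y^0·Z^2.
  monomial 2·x^0·y^2 ↦ 2·X^0·Y^2·Z^1.
  monomial 3·x^0·y^1 ↦ 3·X^0·Y^1·Z^2.
Collecting: F(X, Y, Z) = -X**3 + X**2*Y - 2*X**2*Z + 3*X*Y*Z + 3*X*Z**2 + 2*Y**2*Z + 3*Y*Z**2.


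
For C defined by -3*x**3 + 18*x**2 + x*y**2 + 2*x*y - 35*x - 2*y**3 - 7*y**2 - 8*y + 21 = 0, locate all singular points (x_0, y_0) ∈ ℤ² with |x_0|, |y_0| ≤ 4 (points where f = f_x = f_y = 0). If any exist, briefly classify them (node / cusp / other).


Singular points: {(2, -1)}; classification: cusp.

Compute partial derivatives:
  f_x = -9*x**2 + 36*x + y**2 + 2*y - 35.
  f_y = 2*x*y + 2*x - 6*y**2 - 14*y - 8.
Scan x_0 ∈ {−4, ..., 4}. For each x_0, f_y(x_0, y) is a polynomial in y; find its integer roots y ∈ {−4, ..., 4}, then test f_x and f at those candidates.
  x = -4: f_y(-4, y) = -6*y**2 - 22*y - 16; vanishes at y ∈ {-1}. (-4, -1): f_x = -324 ≠ 0.
  x = -3: f_y(-3, y) = -6*y**2 - 20*y - 14; vanishes at y ∈ {-1}. (-3, -1): f_x = -225 ≠ 0.
  x = -2: f_y(-2, y) = -6*y**2 - 18*y - 12; vanishes at y ∈ {-2, -1}. (-2, -2): f_x = -143 ≠ 0; (-2, -1): f_x = -144 ≠ 0.
  x = -1: f_y(-1, y) = -6*y**2 - 16*y - 10; vanishes at y ∈ {-1}. (-1, -1): f_x = -81 ≠ 0.
  x = 0: f_y(0, y) = -6*y**2 - 14*y - 8; vanishes at y ∈ {-1}. (0, -1): f_x = -36 ≠ 0.
  x = 1: f_y(1, y) = -6*y**2 - 12*y - 6; vanishes at y ∈ {-1}. (1, -1): f_x = -9 ≠ 0.
  x = 2: f_y(2, y) = -6*y**2 - 10*y - 4; vanishes at y ∈ {-1}. (2, -1): f_x = 0, f = 0 — SINGULAR.
  x = 3: f_y(3, y) = -6*y**2 - 8*y - 2; vanishes at y ∈ {-1}. (3, -1): f_x = -9 ≠ 0.
  x = 4: f_y(4, y) = -6*y**2 - 6*y; vanishes at y ∈ {-1, 0}. (4, -1): f_x = -36 ≠ 0; (4, 0): f_x = -35 ≠ 0.
Only singular point on the grid: (2, -1).
Classify: substitute x = 2 + u, y = -1 + v and expand: f = -3*u**3 + u*v**2 - 2*v**3 + v**2.
No constant or linear terms (consistent with a singular point). Quadratic part: v**2. Cubic part: -3*u**3 + u*v**2 - 2*v**3.
The quadratic part v**2 is a perfect square, so there is a single (double) tangent line v = 0, i.e. y = -1. Restricting the cubic part to that line (v = 0) leaves -3*u**3 ≠ 0, so f is not divisible by v and the branch is v² ≈ 3*u**3 to lowest order — this is a cusp.
Classification: cusp.


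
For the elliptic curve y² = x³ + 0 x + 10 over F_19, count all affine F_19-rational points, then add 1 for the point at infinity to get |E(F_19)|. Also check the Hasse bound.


Affine points = {(1, 7), (1, 12), (4, 6), (4, 13), (6, 6), (6, 13), (7, 7), (7, 12), (8, 3), (8, 16), (9, 6), (9, 13), (11, 7), (11, 12), (12, 3), (12, 16), (18, 3), (18, 16)}; affine count = 18; |E(F_19)| = 19.

Discriminant check: Δ ∝ 4a³ + 27b² = 4·0³ + 27·10² = 4·0 + 27·100 ≡ 2 (mod 19). Nonzero ⇒ E is nonsingular.
For each x ∈ F_19, compute rhs = x³ + 0·x + 10 mod 19, then count y ∈ F_19 with y² ≡ rhs.
  x = 0: rhs = 10, matching y values: none (0 points).
  x = 1: rhs = 11, matching y values: 7, 12 (2 points).
  x = 2: rhs = 18, matching y values: none (0 points).
  x = 3: rhs = 18, matching y values: none (0 points).
  x = 4: rhs = 17, matching y values: 6, 13 (2 points).
  x = 5: rhs = 2, matching y values: none (0 points).
  x = 6: rhs = 17, matching y values: 6, 13 (2 points).
  x = 7: rhs = 11, matching y values: 7, 12 (2 points).
  x = 8: rhs = 9, matching y values: 3, 16 (2 points).
  x = 9: rhs = 17, matching y values: 6, 13 (2 points).
  x = 10: rhs = 3, matching y values: none (0 points).
  x = 11: rhs = 11, matching y values: 7, 12 (2 points).
  x = 12: rhs = 9, matching y values: 3, 16 (2 points).
  x = 13: rhs = 3, matching y values: none (0 points).
  x = 14: rhs = 18, matching y values: none (0 points).
  x = 15: rhs = 3, matching y values: none (0 points).
  x = 16: rhs = 2, matching y values: none (0 points).
  x = 17: rhs = 2, matching y values: none (0 points).
  x = 18: rhs = 9, matching y values: 3, 16 (2 points).
Total affine count: 18.
Full point count |E(F_19)| = 18 + 1 = 19.
Hasse bound: |19 − (19+1)| = |-1| = 1 ≤ 2√19 ≈ 8.7178 ✓.


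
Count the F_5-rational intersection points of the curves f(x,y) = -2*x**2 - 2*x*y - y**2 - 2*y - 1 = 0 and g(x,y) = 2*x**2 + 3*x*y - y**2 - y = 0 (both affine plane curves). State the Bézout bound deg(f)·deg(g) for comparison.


Common zeros: {(0, 4)}; count = 1; Bézout bound = 4.

deg(f) = 2, deg(g) = 2, so Bézout bound = 4.
Scan x ∈ F_5. For each x, list the y ∈ F_5 with f(x, y) ≡ 0 and those with g(x, y) ≡ 0 (mod 5); the common zeros in that column are the intersection.
  x = 0: f ≡ 0 at y ∈ {4}; g ≡ 0 at y ∈ {0, 4}; common: {4}.
  x = 1: f ≡ 0 at y ∈ {2, 4}; g ≡ 0 at y ∈ ∅; common: ∅.
  x = 2: f ≡ 0 at y ∈ {2}; g ≡ 0 at y ∈ ∅; common: ∅.
  x = 3: f ≡ 0 at y ∈ ∅; g ≡ 0 at y ∈ {1, 2}; common: ∅.
  x = 4: f ≡ 0 at y ∈ ∅; g ≡ 0 at y ∈ {2, 4}; common: ∅.
Collecting: common zeros = {(0, 4)}, so the count is 1.
Comparison with the Bézout bound: 1 ≤ 4 = deg(f)·deg(g), as expected for curves with no common component (the affine F_5-count falls short of the bound because intersections may lie at infinity, over extension fields, or carry multiplicity).


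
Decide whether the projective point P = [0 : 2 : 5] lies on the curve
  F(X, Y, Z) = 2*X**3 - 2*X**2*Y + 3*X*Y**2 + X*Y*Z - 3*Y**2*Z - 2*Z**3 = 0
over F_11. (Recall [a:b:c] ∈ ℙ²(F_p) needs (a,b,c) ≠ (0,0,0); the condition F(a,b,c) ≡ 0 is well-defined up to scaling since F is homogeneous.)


F(0,2,5) ≡ 9 (mod 11); P is NOT on the curve.

Evaluate F(0, 2, 5) term-by-term (mod 11).
  2*X**3 ↦ 2·0·1·1 = 0
  -2*X**2*Y ↦ -2·0·2·1 = 0
  3*X*Y**2 ↦ 3·0·4·1 = 0
  X*Y*Z ↦ 1·0·2·5 = 0
  -3*Y**2*Z ↦ -3·1·4·5 = -60
  -2*Z**3 ↦ -2·1·1·125 = -250
Sum: F(0, 2, 5) = (0) + (0) + (0) + (0) + (-60) + (-250) = -310.
Reducing mod 11: -310 ≡ 9 (mod 11).
Since F(a, b, c) ≡ 9 ≠ 0 (mod 11), P does NOT lie on the curve.


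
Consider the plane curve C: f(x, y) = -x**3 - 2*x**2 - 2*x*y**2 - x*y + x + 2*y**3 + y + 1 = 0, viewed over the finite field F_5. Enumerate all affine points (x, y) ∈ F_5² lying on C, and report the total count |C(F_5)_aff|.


Affine F_5-points: {(1, 3), (1, 4), (2, 2), (4, 1)}; count = 4.

For each of the 25 pairs (x, y) ∈ F_5², evaluate f(x, y) mod 5. Record the zeros.
  x = 0: [0↦1, 1↦4, 2↦4, 3↦3, 4↦3]  zeros at y ∈ ∅
  x = 1: [0↦4, 1↦4, 2↦2, 3↦0, 4↦0]  zeros at y ∈ {3, 4}
  x = 2: [0↦2, 1↦4, 2↦0, 3↦2, 4↦2]  zeros at y ∈ {2}
  x = 3: [0↦4, 1↦3, 2↦2, 3↦3, 4↦3]  zeros at y ∈ ∅
  x = 4: [0↦4, 1↦0, 2↦2, 3↦2, 4↦2]  zeros at y ∈ {1}
Collecting zeros: affine points = {(1, 3), (1, 4), (2, 2), (4, 1)}.
Total count |C(F_5)_aff| = 4.


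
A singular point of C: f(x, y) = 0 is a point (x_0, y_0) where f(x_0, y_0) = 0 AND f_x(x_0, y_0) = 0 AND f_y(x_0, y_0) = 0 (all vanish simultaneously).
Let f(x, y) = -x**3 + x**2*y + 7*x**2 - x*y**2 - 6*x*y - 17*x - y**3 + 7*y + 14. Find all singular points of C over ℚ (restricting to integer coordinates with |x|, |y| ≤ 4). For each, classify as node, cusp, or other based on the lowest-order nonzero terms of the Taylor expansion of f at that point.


Singular points: {(2, -1)}; classification: cusp.

Compute partial derivatives:
  f_x = -3*x**2 + 2*x*y + 14*x - y**2 - 6*y - 17.
  f_y = x**2 - 2*x*y - 6*x - 3*y**2 + 7.
Scan x_0 ∈ {−4, ..., 4}. For each x_0, f_y(x_0, y) is a polynomial in y; find its integer roots y ∈ {−4, ..., 4}, then test f_x and f at those candidates.
  x = -4: f_y(-4, y) = -3*y**2 + 8*y + 47; no integer root y with |y| ≤ 4.
  x = -3: f_y(-3, y) = -3*y**2 + 6*y + 34; no integer root y with |y| ≤ 4.
  x = -2: f_y(-2, y) = -3*y**2 + 4*y + 23; no integer root y with |y| ≤ 4.
  x = -1: f_y(-1, y) = -3*y**2 + 2*y + 14; no integer root y with |y| ≤ 4.
  x = 0: f_y(0, y) = 7 - 3*y**2; no integer root y with |y| ≤ 4.
  x = 1: f_y(1, y) = -3*y**2 - 2*y + 2; no integer root y with |y| ≤ 4.
  x = 2: f_y(2, y) = -3*y**2 - 4*y - 1; vanishes at y ∈ {-1}. (2, -1): f_x = 0, f = 0 — SINGULAR.
  x = 3: f_y(3, y) = -3*y**2 - 6*y - 2; no integer root y with |y| ≤ 4.
  x = 4: f_y(4, y) = -3*y**2 - 8*y - 1; no integer root y with |y| ≤ 4.
Only singular point on the grid: (2, -1).
Classify: substitute x = 2 + u, y = -1 + v and expand: f = -u**3 + u**2*v - u*v**2 - v**3 + v**2.
No constant or linear terms (consistent with a singular point). Quadratic part: v**2. Cubic part: -u**3 + u**2*v - u*v**2 - v**3.
The quadratic part v**2 is a perfect square, so there is a single (double) tangent line v = 0, i.e. y = -1. Restricting the cubic part to that line (v = 0) leaves -u**3 ≠ 0, so f is not divisible by v and the branch is v² ≈ u**3 to lowest order — this is a cusp.
Classification: cusp.


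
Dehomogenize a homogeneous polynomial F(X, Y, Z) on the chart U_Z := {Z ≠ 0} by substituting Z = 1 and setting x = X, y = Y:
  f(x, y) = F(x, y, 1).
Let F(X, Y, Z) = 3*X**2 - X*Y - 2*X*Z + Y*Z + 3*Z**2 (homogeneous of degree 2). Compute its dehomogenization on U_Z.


f(x, y) = 3*x**2 - x*y - 2*x + y + 3

On U_Z we set Z = 1. Each monomial c·X^i·Y^j·Z^k in F becomes c·x^i·y^j·1^k = c·x^i·y^j.
Substituting Z = 1: F(X, Y, 1) = 3*x**2 - x*y - 2*x + y + 3.
Note: deg(f) ≤ deg(F) = 2; strict inequality happens when F is divisible by Z (lost terms).


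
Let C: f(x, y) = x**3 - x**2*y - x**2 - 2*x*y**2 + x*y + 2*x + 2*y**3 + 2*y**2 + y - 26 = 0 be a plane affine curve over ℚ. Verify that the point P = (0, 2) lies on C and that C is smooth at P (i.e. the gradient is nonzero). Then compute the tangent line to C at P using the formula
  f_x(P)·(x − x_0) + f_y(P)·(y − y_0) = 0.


Tangent line at P: -4*x + 33*y - 66 = 0.

Step 1: f(0, 2) = 0, so P lies on C.
Step 2: partial derivatives
  f_x(x, y) = 3*x**2 - 2*x*y - 2*x - 2*y**2 + y + 2, f_y(x, y) = -x**2 - 4*x*y + x + 6*y**2 + 4*y + 1.
  f_x(P) = -4, f_y(P) = 33 (gradient nonzero, so P is smooth).
Step 3: tangent line at P: -4·(x − 0) + 33·(y − 2) = 0.
Expanding: -4*x + 33*y - 66 = 0.


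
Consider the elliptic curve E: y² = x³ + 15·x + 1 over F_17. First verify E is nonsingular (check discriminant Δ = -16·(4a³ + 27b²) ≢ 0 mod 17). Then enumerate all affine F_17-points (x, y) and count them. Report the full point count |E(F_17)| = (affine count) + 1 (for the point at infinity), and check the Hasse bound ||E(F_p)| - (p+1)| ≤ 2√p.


Affine points = {(0, 1), (0, 16), (1, 0), (6, 1), (6, 16), (8, 2), (8, 15), (9, 7), (9, 10), (11, 1), (11, 16), (13, 8), (13, 9), (16, 6), (16, 11)}; affine count = 15; |E(F_17)| = 16.

Discriminant check: Δ ∝ 4a³ + 27b² = 4·15³ + 27·1² = 4·3375 + 27·1 ≡ 12 (mod 17). Nonzero ⇒ E is nonsingular.
For each x ∈ F_17, compute rhs = x³ + 15·x + 1 mod 17, then count y ∈ F_17 with y² ≡ rhs.
  x = 0: rhs = 1, matching y values: 1, 16 (2 points).
  x = 1: rhs = 0, matching y values: 0 (1 points).
  x = 2: rhs = 5, matching y values: none (0 points).
  x = 3: rhs = 5, matching y values: none (0 points).
  x = 4: rhs = 6, matching y values: none (0 points).
  x = 5: rhs = 14, matching y values: none (0 points).
  x = 6: rhs = 1, matching y values: 1, 16 (2 points).
  x = 7: rhs = 7, matching y values: none (0 points).
  x = 8: rhs = 4, matching y values: 2, 15 (2 points).
  x = 9: rhs = 15, matching y values: 7, 10 (2 points).
  x = 10: rhs = 12, matching y values: none (0 points).
  x = 11: rhs = 1, matching y values: 1, 16 (2 points).
  x = 12: rhs = 5, matching y values: none (0 points).
  x = 13: rhs = 13, matching y values: 8, 9 (2 points).
  x = 14: rhs = 14, matching y values: none (0 points).
  x = 15: rhs = 14, matching y values: none (0 points).
  x = 16: rhs = 2, matching y values: 6, 11 (2 points).
Total affine count: 15.
Full point count |E(F_17)| = 15 + 1 = 16.
Hasse bound: |16 − (17+1)| = |-2| = 2 ≤ 2√17 ≈ 8.2462 ✓.
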